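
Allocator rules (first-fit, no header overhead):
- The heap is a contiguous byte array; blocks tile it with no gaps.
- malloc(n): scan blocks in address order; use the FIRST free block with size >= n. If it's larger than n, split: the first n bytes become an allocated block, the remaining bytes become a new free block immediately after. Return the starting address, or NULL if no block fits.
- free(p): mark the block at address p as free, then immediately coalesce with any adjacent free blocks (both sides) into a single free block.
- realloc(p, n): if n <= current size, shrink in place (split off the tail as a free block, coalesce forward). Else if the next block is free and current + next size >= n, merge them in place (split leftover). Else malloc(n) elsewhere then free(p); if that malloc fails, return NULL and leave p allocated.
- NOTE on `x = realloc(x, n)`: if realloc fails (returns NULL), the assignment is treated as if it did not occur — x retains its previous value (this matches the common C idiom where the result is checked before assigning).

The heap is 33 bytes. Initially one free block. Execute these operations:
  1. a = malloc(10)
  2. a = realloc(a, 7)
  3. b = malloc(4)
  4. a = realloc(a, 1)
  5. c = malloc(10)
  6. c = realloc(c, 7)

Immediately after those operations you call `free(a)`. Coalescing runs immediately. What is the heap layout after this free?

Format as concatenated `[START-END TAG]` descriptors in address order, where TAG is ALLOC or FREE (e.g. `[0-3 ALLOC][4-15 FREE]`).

Op 1: a = malloc(10) -> a = 0; heap: [0-9 ALLOC][10-32 FREE]
Op 2: a = realloc(a, 7) -> a = 0; heap: [0-6 ALLOC][7-32 FREE]
Op 3: b = malloc(4) -> b = 7; heap: [0-6 ALLOC][7-10 ALLOC][11-32 FREE]
Op 4: a = realloc(a, 1) -> a = 0; heap: [0-0 ALLOC][1-6 FREE][7-10 ALLOC][11-32 FREE]
Op 5: c = malloc(10) -> c = 11; heap: [0-0 ALLOC][1-6 FREE][7-10 ALLOC][11-20 ALLOC][21-32 FREE]
Op 6: c = realloc(c, 7) -> c = 11; heap: [0-0 ALLOC][1-6 FREE][7-10 ALLOC][11-17 ALLOC][18-32 FREE]
free(a): a = 0 -> block [0-0 ALLOC]; mark free, coalesce with adjacent free neighbors -> [0-6 FREE][7-10 ALLOC][11-17 ALLOC][18-32 FREE]

Answer: [0-6 FREE][7-10 ALLOC][11-17 ALLOC][18-32 FREE]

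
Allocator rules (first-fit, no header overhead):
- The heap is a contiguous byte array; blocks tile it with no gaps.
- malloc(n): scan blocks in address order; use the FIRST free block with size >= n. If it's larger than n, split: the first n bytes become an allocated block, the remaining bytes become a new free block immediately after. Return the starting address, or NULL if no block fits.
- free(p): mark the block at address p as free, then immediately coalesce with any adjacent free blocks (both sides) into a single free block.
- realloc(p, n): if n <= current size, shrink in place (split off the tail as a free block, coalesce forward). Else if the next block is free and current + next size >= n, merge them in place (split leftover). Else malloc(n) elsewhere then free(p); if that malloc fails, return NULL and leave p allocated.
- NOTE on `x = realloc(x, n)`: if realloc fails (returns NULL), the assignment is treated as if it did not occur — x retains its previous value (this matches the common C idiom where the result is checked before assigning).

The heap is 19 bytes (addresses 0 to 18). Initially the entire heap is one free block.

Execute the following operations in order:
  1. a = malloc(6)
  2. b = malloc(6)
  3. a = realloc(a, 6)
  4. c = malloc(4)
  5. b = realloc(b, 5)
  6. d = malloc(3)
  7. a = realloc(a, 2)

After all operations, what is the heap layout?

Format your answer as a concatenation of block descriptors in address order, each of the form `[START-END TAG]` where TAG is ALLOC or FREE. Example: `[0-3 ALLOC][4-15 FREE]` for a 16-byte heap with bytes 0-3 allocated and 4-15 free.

Answer: [0-1 ALLOC][2-5 FREE][6-10 ALLOC][11-11 FREE][12-15 ALLOC][16-18 ALLOC]

Derivation:
Op 1: a = malloc(6) -> a = 0; heap: [0-5 ALLOC][6-18 FREE]
Op 2: b = malloc(6) -> b = 6; heap: [0-5 ALLOC][6-11 ALLOC][12-18 FREE]
Op 3: a = realloc(a, 6) -> a = 0; heap: [0-5 ALLOC][6-11 ALLOC][12-18 FREE]
Op 4: c = malloc(4) -> c = 12; heap: [0-5 ALLOC][6-11 ALLOC][12-15 ALLOC][16-18 FREE]
Op 5: b = realloc(b, 5) -> b = 6; heap: [0-5 ALLOC][6-10 ALLOC][11-11 FREE][12-15 ALLOC][16-18 FREE]
Op 6: d = malloc(3) -> d = 16; heap: [0-5 ALLOC][6-10 ALLOC][11-11 FREE][12-15 ALLOC][16-18 ALLOC]
Op 7: a = realloc(a, 2) -> a = 0; heap: [0-1 ALLOC][2-5 FREE][6-10 ALLOC][11-11 FREE][12-15 ALLOC][16-18 ALLOC]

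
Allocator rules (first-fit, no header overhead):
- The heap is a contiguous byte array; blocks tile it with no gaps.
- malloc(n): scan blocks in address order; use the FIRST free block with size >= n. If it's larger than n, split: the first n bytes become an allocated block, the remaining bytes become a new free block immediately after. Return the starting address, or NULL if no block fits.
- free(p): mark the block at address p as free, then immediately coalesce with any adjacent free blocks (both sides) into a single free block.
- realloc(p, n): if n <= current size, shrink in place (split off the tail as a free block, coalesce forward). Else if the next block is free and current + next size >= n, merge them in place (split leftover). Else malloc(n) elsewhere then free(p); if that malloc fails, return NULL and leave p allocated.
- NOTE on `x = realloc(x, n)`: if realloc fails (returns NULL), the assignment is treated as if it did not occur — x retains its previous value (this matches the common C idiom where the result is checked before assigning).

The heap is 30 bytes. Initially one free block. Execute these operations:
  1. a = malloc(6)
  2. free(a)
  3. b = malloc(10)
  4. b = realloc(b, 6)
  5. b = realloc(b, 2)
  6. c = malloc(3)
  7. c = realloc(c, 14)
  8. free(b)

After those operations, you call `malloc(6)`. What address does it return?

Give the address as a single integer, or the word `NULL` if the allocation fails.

Op 1: a = malloc(6) -> a = 0; heap: [0-5 ALLOC][6-29 FREE]
Op 2: free(a) -> (freed a); heap: [0-29 FREE]
Op 3: b = malloc(10) -> b = 0; heap: [0-9 ALLOC][10-29 FREE]
Op 4: b = realloc(b, 6) -> b = 0; heap: [0-5 ALLOC][6-29 FREE]
Op 5: b = realloc(b, 2) -> b = 0; heap: [0-1 ALLOC][2-29 FREE]
Op 6: c = malloc(3) -> c = 2; heap: [0-1 ALLOC][2-4 ALLOC][5-29 FREE]
Op 7: c = realloc(c, 14) -> c = 2; heap: [0-1 ALLOC][2-15 ALLOC][16-29 FREE]
Op 8: free(b) -> (freed b); heap: [0-1 FREE][2-15 ALLOC][16-29 FREE]
malloc(6): first-fit scan over [0-1 FREE][2-15 ALLOC][16-29 FREE] -> 16

Answer: 16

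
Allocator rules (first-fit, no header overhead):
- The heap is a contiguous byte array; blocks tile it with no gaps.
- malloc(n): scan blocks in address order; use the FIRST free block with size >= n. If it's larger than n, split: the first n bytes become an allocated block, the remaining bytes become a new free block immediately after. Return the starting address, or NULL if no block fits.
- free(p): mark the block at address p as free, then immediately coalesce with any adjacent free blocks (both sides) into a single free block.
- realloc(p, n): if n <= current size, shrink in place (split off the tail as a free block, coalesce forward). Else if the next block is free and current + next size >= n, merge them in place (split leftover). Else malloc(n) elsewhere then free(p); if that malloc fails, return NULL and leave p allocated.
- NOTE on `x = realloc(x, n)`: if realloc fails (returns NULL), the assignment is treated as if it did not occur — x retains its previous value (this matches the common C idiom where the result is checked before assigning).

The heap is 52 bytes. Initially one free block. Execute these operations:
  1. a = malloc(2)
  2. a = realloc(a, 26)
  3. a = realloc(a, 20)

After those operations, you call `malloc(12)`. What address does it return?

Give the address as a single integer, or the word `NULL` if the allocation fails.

Op 1: a = malloc(2) -> a = 0; heap: [0-1 ALLOC][2-51 FREE]
Op 2: a = realloc(a, 26) -> a = 0; heap: [0-25 ALLOC][26-51 FREE]
Op 3: a = realloc(a, 20) -> a = 0; heap: [0-19 ALLOC][20-51 FREE]
malloc(12): first-fit scan over [0-19 ALLOC][20-51 FREE] -> 20

Answer: 20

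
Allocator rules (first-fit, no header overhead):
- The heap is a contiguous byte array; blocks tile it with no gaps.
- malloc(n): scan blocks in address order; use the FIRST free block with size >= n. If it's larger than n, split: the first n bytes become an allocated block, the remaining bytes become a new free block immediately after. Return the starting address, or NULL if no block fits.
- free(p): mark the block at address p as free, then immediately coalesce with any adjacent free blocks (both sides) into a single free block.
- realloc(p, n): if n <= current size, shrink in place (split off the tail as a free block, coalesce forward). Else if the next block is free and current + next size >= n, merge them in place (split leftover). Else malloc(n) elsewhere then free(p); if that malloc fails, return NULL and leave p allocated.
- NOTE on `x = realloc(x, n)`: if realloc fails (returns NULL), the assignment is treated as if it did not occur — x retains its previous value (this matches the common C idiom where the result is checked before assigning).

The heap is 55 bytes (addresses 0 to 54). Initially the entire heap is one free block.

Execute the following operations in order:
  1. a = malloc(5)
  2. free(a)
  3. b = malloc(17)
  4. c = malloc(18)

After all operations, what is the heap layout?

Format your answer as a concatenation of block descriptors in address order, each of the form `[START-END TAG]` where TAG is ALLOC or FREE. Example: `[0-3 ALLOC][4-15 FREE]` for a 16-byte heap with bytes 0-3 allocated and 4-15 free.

Op 1: a = malloc(5) -> a = 0; heap: [0-4 ALLOC][5-54 FREE]
Op 2: free(a) -> (freed a); heap: [0-54 FREE]
Op 3: b = malloc(17) -> b = 0; heap: [0-16 ALLOC][17-54 FREE]
Op 4: c = malloc(18) -> c = 17; heap: [0-16 ALLOC][17-34 ALLOC][35-54 FREE]

Answer: [0-16 ALLOC][17-34 ALLOC][35-54 FREE]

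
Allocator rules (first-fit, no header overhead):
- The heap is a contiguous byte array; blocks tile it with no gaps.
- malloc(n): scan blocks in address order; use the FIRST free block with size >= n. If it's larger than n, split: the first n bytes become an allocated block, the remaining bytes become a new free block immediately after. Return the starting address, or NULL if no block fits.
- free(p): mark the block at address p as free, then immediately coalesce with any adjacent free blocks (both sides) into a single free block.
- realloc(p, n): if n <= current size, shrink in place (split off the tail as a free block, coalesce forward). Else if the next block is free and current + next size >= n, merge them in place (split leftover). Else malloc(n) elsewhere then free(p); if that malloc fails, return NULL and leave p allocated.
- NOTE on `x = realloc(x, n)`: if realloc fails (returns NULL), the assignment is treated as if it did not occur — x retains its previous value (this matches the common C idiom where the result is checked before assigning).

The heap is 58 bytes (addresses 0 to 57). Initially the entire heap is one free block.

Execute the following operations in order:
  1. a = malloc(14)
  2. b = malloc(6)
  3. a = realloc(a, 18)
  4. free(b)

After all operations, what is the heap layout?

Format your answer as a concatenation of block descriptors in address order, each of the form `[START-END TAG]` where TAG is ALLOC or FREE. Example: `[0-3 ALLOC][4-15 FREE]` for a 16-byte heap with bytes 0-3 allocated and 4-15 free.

Op 1: a = malloc(14) -> a = 0; heap: [0-13 ALLOC][14-57 FREE]
Op 2: b = malloc(6) -> b = 14; heap: [0-13 ALLOC][14-19 ALLOC][20-57 FREE]
Op 3: a = realloc(a, 18) -> a = 20; heap: [0-13 FREE][14-19 ALLOC][20-37 ALLOC][38-57 FREE]
Op 4: free(b) -> (freed b); heap: [0-19 FREE][20-37 ALLOC][38-57 FREE]

Answer: [0-19 FREE][20-37 ALLOC][38-57 FREE]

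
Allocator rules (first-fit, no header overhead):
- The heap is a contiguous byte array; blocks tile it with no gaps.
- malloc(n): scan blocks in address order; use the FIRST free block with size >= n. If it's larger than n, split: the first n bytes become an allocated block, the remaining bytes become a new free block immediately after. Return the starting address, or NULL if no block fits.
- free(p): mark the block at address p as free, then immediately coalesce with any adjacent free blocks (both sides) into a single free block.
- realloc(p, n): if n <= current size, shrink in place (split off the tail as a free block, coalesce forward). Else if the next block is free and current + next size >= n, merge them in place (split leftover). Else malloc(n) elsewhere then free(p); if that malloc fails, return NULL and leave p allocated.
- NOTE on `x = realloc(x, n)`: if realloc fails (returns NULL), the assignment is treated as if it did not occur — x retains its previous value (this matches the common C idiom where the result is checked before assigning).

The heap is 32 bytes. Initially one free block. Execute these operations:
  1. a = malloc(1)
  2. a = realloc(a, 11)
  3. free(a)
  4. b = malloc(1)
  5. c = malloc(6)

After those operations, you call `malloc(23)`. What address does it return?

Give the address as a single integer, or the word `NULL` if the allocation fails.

Answer: 7

Derivation:
Op 1: a = malloc(1) -> a = 0; heap: [0-0 ALLOC][1-31 FREE]
Op 2: a = realloc(a, 11) -> a = 0; heap: [0-10 ALLOC][11-31 FREE]
Op 3: free(a) -> (freed a); heap: [0-31 FREE]
Op 4: b = malloc(1) -> b = 0; heap: [0-0 ALLOC][1-31 FREE]
Op 5: c = malloc(6) -> c = 1; heap: [0-0 ALLOC][1-6 ALLOC][7-31 FREE]
malloc(23): first-fit scan over [0-0 ALLOC][1-6 ALLOC][7-31 FREE] -> 7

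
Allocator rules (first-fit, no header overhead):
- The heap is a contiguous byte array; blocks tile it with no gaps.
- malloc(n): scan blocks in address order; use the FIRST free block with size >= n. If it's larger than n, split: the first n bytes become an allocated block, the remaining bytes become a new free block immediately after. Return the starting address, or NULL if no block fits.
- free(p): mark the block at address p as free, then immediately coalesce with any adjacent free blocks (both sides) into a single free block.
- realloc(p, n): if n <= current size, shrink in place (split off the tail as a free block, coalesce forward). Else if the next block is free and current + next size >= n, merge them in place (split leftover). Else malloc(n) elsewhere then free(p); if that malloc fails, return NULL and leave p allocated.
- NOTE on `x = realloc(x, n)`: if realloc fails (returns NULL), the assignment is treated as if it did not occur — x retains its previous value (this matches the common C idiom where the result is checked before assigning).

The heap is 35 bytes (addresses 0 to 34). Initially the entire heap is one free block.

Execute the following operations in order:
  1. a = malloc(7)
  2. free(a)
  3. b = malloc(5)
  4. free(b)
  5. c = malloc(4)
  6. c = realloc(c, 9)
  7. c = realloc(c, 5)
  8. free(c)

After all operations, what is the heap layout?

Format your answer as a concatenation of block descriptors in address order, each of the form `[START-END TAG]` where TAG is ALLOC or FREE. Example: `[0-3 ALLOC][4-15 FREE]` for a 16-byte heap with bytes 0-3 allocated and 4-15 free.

Answer: [0-34 FREE]

Derivation:
Op 1: a = malloc(7) -> a = 0; heap: [0-6 ALLOC][7-34 FREE]
Op 2: free(a) -> (freed a); heap: [0-34 FREE]
Op 3: b = malloc(5) -> b = 0; heap: [0-4 ALLOC][5-34 FREE]
Op 4: free(b) -> (freed b); heap: [0-34 FREE]
Op 5: c = malloc(4) -> c = 0; heap: [0-3 ALLOC][4-34 FREE]
Op 6: c = realloc(c, 9) -> c = 0; heap: [0-8 ALLOC][9-34 FREE]
Op 7: c = realloc(c, 5) -> c = 0; heap: [0-4 ALLOC][5-34 FREE]
Op 8: free(c) -> (freed c); heap: [0-34 FREE]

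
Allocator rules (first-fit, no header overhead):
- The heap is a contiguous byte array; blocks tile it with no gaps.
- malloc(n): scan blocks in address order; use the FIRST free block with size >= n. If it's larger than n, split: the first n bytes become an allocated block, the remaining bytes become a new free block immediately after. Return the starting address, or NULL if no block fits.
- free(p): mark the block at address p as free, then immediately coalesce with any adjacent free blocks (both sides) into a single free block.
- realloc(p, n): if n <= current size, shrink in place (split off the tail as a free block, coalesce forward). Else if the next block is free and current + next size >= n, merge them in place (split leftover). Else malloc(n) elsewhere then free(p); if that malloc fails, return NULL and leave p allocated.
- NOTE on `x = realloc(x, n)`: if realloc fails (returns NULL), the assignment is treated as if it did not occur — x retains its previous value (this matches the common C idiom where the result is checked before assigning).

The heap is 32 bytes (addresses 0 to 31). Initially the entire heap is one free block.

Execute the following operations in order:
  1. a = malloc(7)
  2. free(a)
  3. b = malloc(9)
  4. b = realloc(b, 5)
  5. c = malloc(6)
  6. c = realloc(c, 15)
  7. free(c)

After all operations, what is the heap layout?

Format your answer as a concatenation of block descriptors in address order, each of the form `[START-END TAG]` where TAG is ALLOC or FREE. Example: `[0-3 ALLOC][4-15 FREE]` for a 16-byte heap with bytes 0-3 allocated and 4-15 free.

Op 1: a = malloc(7) -> a = 0; heap: [0-6 ALLOC][7-31 FREE]
Op 2: free(a) -> (freed a); heap: [0-31 FREE]
Op 3: b = malloc(9) -> b = 0; heap: [0-8 ALLOC][9-31 FREE]
Op 4: b = realloc(b, 5) -> b = 0; heap: [0-4 ALLOC][5-31 FREE]
Op 5: c = malloc(6) -> c = 5; heap: [0-4 ALLOC][5-10 ALLOC][11-31 FREE]
Op 6: c = realloc(c, 15) -> c = 5; heap: [0-4 ALLOC][5-19 ALLOC][20-31 FREE]
Op 7: free(c) -> (freed c); heap: [0-4 ALLOC][5-31 FREE]

Answer: [0-4 ALLOC][5-31 FREE]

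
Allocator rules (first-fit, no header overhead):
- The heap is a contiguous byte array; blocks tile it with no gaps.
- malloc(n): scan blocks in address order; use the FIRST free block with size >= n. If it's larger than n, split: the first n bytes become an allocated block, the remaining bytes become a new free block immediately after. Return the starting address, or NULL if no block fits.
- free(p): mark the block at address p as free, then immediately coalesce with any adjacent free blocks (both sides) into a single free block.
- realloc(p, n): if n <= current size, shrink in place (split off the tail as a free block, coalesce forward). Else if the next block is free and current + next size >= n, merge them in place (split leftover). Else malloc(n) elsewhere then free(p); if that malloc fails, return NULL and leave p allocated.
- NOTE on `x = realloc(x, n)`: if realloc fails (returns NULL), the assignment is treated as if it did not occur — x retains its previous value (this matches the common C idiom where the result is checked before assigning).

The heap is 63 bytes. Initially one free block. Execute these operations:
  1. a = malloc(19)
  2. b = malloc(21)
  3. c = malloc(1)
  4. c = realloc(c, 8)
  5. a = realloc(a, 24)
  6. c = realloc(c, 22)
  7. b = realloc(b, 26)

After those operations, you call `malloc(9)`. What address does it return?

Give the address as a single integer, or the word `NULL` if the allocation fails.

Answer: NULL

Derivation:
Op 1: a = malloc(19) -> a = 0; heap: [0-18 ALLOC][19-62 FREE]
Op 2: b = malloc(21) -> b = 19; heap: [0-18 ALLOC][19-39 ALLOC][40-62 FREE]
Op 3: c = malloc(1) -> c = 40; heap: [0-18 ALLOC][19-39 ALLOC][40-40 ALLOC][41-62 FREE]
Op 4: c = realloc(c, 8) -> c = 40; heap: [0-18 ALLOC][19-39 ALLOC][40-47 ALLOC][48-62 FREE]
Op 5: a = realloc(a, 24) -> NULL (a unchanged); heap: [0-18 ALLOC][19-39 ALLOC][40-47 ALLOC][48-62 FREE]
Op 6: c = realloc(c, 22) -> c = 40; heap: [0-18 ALLOC][19-39 ALLOC][40-61 ALLOC][62-62 FREE]
Op 7: b = realloc(b, 26) -> NULL (b unchanged); heap: [0-18 ALLOC][19-39 ALLOC][40-61 ALLOC][62-62 FREE]
malloc(9): first-fit scan over [0-18 ALLOC][19-39 ALLOC][40-61 ALLOC][62-62 FREE] -> NULL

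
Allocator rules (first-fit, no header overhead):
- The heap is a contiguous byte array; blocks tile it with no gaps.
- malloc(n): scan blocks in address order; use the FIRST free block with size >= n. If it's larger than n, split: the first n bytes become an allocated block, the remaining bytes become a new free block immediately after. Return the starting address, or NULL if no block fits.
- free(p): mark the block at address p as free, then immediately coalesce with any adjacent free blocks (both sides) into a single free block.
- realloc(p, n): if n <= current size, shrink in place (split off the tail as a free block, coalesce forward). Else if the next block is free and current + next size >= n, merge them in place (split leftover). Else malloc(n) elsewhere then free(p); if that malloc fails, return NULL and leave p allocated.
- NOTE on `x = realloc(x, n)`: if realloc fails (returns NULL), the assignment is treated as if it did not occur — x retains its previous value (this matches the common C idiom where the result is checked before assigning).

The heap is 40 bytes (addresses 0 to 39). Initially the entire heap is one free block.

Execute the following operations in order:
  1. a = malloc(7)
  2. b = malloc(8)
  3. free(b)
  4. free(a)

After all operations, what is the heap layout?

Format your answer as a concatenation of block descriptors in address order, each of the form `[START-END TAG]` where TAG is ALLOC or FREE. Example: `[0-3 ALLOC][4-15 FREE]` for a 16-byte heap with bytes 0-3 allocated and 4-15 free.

Answer: [0-39 FREE]

Derivation:
Op 1: a = malloc(7) -> a = 0; heap: [0-6 ALLOC][7-39 FREE]
Op 2: b = malloc(8) -> b = 7; heap: [0-6 ALLOC][7-14 ALLOC][15-39 FREE]
Op 3: free(b) -> (freed b); heap: [0-6 ALLOC][7-39 FREE]
Op 4: free(a) -> (freed a); heap: [0-39 FREE]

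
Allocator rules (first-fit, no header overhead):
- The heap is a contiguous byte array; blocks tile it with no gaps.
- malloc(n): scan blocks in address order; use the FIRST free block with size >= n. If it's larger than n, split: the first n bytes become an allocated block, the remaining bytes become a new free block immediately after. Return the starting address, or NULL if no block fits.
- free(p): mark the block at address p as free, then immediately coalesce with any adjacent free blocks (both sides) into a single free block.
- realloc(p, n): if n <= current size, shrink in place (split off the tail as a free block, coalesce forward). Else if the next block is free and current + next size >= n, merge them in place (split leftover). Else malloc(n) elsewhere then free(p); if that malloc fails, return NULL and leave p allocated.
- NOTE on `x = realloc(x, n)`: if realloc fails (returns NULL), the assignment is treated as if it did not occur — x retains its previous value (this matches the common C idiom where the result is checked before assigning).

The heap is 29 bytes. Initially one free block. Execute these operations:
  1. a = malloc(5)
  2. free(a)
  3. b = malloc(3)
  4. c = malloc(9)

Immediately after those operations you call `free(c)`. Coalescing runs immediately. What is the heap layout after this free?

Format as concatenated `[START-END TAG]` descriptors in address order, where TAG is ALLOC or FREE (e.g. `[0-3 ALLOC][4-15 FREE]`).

Op 1: a = malloc(5) -> a = 0; heap: [0-4 ALLOC][5-28 FREE]
Op 2: free(a) -> (freed a); heap: [0-28 FREE]
Op 3: b = malloc(3) -> b = 0; heap: [0-2 ALLOC][3-28 FREE]
Op 4: c = malloc(9) -> c = 3; heap: [0-2 ALLOC][3-11 ALLOC][12-28 FREE]
free(c): c = 3 -> block [3-11 ALLOC]; mark free, coalesce with adjacent free neighbors -> [0-2 ALLOC][3-28 FREE]

Answer: [0-2 ALLOC][3-28 FREE]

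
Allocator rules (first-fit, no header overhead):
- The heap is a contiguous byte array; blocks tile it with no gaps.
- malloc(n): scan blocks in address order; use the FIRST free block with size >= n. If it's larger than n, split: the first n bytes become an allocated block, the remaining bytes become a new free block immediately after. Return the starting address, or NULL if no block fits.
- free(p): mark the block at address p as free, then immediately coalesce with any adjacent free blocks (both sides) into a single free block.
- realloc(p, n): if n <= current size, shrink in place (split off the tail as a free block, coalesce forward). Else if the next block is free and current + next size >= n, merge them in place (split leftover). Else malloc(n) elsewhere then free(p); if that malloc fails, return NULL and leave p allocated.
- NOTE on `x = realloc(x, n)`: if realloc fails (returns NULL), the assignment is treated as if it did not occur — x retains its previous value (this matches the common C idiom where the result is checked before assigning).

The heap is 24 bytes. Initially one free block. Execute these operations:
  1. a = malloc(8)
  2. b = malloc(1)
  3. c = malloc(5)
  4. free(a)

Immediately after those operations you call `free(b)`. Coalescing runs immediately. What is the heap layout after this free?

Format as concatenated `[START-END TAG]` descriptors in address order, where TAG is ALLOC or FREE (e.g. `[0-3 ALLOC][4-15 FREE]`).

Answer: [0-8 FREE][9-13 ALLOC][14-23 FREE]

Derivation:
Op 1: a = malloc(8) -> a = 0; heap: [0-7 ALLOC][8-23 FREE]
Op 2: b = malloc(1) -> b = 8; heap: [0-7 ALLOC][8-8 ALLOC][9-23 FREE]
Op 3: c = malloc(5) -> c = 9; heap: [0-7 ALLOC][8-8 ALLOC][9-13 ALLOC][14-23 FREE]
Op 4: free(a) -> (freed a); heap: [0-7 FREE][8-8 ALLOC][9-13 ALLOC][14-23 FREE]
free(b): b = 8 -> block [8-8 ALLOC]; mark free, coalesce with adjacent free neighbors -> [0-8 FREE][9-13 ALLOC][14-23 FREE]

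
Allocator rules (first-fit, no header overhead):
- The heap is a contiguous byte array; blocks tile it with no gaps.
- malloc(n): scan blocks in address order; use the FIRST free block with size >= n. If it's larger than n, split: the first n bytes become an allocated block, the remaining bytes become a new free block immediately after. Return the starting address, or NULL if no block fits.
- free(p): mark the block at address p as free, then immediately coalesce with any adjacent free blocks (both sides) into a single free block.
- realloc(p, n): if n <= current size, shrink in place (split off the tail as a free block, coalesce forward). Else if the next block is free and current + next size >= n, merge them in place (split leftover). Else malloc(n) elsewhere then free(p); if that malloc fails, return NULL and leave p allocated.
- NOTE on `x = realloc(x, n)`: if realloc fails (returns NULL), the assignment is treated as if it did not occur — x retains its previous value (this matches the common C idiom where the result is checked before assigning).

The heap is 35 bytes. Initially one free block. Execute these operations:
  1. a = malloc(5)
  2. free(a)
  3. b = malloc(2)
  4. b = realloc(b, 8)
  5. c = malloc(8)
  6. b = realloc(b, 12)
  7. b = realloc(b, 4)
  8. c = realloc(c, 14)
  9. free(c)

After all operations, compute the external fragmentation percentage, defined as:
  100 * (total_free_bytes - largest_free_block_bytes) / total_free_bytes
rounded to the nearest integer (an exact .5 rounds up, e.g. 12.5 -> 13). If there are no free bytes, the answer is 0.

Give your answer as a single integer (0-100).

Op 1: a = malloc(5) -> a = 0; heap: [0-4 ALLOC][5-34 FREE]
Op 2: free(a) -> (freed a); heap: [0-34 FREE]
Op 3: b = malloc(2) -> b = 0; heap: [0-1 ALLOC][2-34 FREE]
Op 4: b = realloc(b, 8) -> b = 0; heap: [0-7 ALLOC][8-34 FREE]
Op 5: c = malloc(8) -> c = 8; heap: [0-7 ALLOC][8-15 ALLOC][16-34 FREE]
Op 6: b = realloc(b, 12) -> b = 16; heap: [0-7 FREE][8-15 ALLOC][16-27 ALLOC][28-34 FREE]
Op 7: b = realloc(b, 4) -> b = 16; heap: [0-7 FREE][8-15 ALLOC][16-19 ALLOC][20-34 FREE]
Op 8: c = realloc(c, 14) -> c = 20; heap: [0-15 FREE][16-19 ALLOC][20-33 ALLOC][34-34 FREE]
Op 9: free(c) -> (freed c); heap: [0-15 FREE][16-19 ALLOC][20-34 FREE]
Free blocks: [16 15] total_free=31 largest=16 -> 100*(31-16)/31 = 1500/31 ≈ 48.387 -> rounds to 48

Answer: 48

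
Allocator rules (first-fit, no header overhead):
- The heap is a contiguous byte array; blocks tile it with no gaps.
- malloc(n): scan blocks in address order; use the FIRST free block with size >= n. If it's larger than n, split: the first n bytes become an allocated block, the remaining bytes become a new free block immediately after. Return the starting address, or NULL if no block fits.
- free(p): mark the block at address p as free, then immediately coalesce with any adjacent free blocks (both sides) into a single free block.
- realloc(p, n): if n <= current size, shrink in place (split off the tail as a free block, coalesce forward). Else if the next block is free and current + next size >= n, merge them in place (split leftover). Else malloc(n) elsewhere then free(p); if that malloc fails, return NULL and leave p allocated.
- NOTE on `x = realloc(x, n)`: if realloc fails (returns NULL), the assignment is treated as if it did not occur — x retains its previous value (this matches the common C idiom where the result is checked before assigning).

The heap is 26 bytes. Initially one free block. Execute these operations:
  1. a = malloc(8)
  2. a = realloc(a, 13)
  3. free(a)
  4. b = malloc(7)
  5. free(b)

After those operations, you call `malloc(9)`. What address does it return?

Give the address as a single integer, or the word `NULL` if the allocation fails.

Op 1: a = malloc(8) -> a = 0; heap: [0-7 ALLOC][8-25 FREE]
Op 2: a = realloc(a, 13) -> a = 0; heap: [0-12 ALLOC][13-25 FREE]
Op 3: free(a) -> (freed a); heap: [0-25 FREE]
Op 4: b = malloc(7) -> b = 0; heap: [0-6 ALLOC][7-25 FREE]
Op 5: free(b) -> (freed b); heap: [0-25 FREE]
malloc(9): first-fit scan over [0-25 FREE] -> 0

Answer: 0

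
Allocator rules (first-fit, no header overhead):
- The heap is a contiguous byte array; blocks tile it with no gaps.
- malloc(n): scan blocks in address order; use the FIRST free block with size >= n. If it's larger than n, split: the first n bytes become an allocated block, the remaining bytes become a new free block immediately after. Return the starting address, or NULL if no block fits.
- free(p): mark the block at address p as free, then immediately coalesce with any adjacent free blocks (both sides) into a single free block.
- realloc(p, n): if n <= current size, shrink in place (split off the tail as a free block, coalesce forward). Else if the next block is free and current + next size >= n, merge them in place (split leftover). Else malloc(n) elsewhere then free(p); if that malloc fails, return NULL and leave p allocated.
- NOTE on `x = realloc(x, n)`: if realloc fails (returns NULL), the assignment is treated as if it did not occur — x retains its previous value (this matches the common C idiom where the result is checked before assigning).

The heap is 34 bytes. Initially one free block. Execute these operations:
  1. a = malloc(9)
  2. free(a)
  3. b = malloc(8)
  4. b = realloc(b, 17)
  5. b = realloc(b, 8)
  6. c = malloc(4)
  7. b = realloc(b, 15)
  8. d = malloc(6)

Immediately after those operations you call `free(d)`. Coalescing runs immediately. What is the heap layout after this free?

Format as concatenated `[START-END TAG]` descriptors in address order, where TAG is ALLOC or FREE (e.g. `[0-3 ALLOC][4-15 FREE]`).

Answer: [0-7 FREE][8-11 ALLOC][12-26 ALLOC][27-33 FREE]

Derivation:
Op 1: a = malloc(9) -> a = 0; heap: [0-8 ALLOC][9-33 FREE]
Op 2: free(a) -> (freed a); heap: [0-33 FREE]
Op 3: b = malloc(8) -> b = 0; heap: [0-7 ALLOC][8-33 FREE]
Op 4: b = realloc(b, 17) -> b = 0; heap: [0-16 ALLOC][17-33 FREE]
Op 5: b = realloc(b, 8) -> b = 0; heap: [0-7 ALLOC][8-33 FREE]
Op 6: c = malloc(4) -> c = 8; heap: [0-7 ALLOC][8-11 ALLOC][12-33 FREE]
Op 7: b = realloc(b, 15) -> b = 12; heap: [0-7 FREE][8-11 ALLOC][12-26 ALLOC][27-33 FREE]
Op 8: d = malloc(6) -> d = 0; heap: [0-5 ALLOC][6-7 FREE][8-11 ALLOC][12-26 ALLOC][27-33 FREE]
free(d): d = 0 -> block [0-5 ALLOC]; mark free, coalesce with adjacent free neighbors -> [0-7 FREE][8-11 ALLOC][12-26 ALLOC][27-33 FREE]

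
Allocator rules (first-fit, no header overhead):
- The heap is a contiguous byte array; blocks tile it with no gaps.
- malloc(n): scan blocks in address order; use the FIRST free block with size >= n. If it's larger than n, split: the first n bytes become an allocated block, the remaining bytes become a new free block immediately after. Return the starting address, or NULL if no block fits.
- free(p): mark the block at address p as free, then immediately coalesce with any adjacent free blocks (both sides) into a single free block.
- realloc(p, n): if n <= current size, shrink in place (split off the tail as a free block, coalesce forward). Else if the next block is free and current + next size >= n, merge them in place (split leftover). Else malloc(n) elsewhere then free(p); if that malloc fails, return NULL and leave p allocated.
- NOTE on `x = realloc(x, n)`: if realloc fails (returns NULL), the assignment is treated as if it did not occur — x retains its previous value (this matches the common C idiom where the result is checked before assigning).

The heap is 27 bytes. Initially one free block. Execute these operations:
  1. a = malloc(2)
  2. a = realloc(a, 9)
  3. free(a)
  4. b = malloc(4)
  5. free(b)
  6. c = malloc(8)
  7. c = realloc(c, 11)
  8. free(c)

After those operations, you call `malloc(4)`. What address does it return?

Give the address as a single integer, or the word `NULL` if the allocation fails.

Answer: 0

Derivation:
Op 1: a = malloc(2) -> a = 0; heap: [0-1 ALLOC][2-26 FREE]
Op 2: a = realloc(a, 9) -> a = 0; heap: [0-8 ALLOC][9-26 FREE]
Op 3: free(a) -> (freed a); heap: [0-26 FREE]
Op 4: b = malloc(4) -> b = 0; heap: [0-3 ALLOC][4-26 FREE]
Op 5: free(b) -> (freed b); heap: [0-26 FREE]
Op 6: c = malloc(8) -> c = 0; heap: [0-7 ALLOC][8-26 FREE]
Op 7: c = realloc(c, 11) -> c = 0; heap: [0-10 ALLOC][11-26 FREE]
Op 8: free(c) -> (freed c); heap: [0-26 FREE]
malloc(4): first-fit scan over [0-26 FREE] -> 0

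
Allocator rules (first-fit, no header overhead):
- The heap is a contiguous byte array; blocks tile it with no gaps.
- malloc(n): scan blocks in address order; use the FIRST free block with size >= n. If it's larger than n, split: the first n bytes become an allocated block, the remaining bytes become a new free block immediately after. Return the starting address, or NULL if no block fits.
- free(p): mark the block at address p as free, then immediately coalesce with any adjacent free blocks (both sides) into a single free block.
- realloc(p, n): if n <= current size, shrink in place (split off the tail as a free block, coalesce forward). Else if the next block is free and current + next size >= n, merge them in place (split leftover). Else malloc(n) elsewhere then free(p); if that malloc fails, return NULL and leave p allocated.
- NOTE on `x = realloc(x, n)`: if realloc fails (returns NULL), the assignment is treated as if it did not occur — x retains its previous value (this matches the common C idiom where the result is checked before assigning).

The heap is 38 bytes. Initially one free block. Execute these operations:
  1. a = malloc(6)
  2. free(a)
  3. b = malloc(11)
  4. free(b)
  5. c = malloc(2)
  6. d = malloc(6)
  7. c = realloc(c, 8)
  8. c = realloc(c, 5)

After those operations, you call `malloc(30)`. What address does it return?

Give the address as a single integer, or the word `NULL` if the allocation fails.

Answer: NULL

Derivation:
Op 1: a = malloc(6) -> a = 0; heap: [0-5 ALLOC][6-37 FREE]
Op 2: free(a) -> (freed a); heap: [0-37 FREE]
Op 3: b = malloc(11) -> b = 0; heap: [0-10 ALLOC][11-37 FREE]
Op 4: free(b) -> (freed b); heap: [0-37 FREE]
Op 5: c = malloc(2) -> c = 0; heap: [0-1 ALLOC][2-37 FREE]
Op 6: d = malloc(6) -> d = 2; heap: [0-1 ALLOC][2-7 ALLOC][8-37 FREE]
Op 7: c = realloc(c, 8) -> c = 8; heap: [0-1 FREE][2-7 ALLOC][8-15 ALLOC][16-37 FREE]
Op 8: c = realloc(c, 5) -> c = 8; heap: [0-1 FREE][2-7 ALLOC][8-12 ALLOC][13-37 FREE]
malloc(30): first-fit scan over [0-1 FREE][2-7 ALLOC][8-12 ALLOC][13-37 FREE] -> NULL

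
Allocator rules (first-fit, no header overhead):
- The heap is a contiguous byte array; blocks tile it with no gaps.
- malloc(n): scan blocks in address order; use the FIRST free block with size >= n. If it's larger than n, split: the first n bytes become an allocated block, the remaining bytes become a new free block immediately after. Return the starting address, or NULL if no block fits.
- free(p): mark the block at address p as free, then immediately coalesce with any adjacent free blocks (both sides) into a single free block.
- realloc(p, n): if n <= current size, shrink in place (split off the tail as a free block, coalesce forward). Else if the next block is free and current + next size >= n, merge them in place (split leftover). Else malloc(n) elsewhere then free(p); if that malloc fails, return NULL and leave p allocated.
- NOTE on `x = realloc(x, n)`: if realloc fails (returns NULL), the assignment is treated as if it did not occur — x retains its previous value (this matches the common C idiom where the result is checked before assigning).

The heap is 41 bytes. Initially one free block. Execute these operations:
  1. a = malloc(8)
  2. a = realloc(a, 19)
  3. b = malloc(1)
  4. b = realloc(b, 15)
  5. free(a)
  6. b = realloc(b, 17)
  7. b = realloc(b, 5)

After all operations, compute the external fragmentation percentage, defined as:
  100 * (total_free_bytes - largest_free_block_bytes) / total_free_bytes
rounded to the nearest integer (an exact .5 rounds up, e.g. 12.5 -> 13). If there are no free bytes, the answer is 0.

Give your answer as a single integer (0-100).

Op 1: a = malloc(8) -> a = 0; heap: [0-7 ALLOC][8-40 FREE]
Op 2: a = realloc(a, 19) -> a = 0; heap: [0-18 ALLOC][19-40 FREE]
Op 3: b = malloc(1) -> b = 19; heap: [0-18 ALLOC][19-19 ALLOC][20-40 FREE]
Op 4: b = realloc(b, 15) -> b = 19; heap: [0-18 ALLOC][19-33 ALLOC][34-40 FREE]
Op 5: free(a) -> (freed a); heap: [0-18 FREE][19-33 ALLOC][34-40 FREE]
Op 6: b = realloc(b, 17) -> b = 19; heap: [0-18 FREE][19-35 ALLOC][36-40 FREE]
Op 7: b = realloc(b, 5) -> b = 19; heap: [0-18 FREE][19-23 ALLOC][24-40 FREE]
Free blocks: [19 17] total_free=36 largest=19 -> 100*(36-19)/36 = 1700/36 ≈ 47.222 -> rounds to 47

Answer: 47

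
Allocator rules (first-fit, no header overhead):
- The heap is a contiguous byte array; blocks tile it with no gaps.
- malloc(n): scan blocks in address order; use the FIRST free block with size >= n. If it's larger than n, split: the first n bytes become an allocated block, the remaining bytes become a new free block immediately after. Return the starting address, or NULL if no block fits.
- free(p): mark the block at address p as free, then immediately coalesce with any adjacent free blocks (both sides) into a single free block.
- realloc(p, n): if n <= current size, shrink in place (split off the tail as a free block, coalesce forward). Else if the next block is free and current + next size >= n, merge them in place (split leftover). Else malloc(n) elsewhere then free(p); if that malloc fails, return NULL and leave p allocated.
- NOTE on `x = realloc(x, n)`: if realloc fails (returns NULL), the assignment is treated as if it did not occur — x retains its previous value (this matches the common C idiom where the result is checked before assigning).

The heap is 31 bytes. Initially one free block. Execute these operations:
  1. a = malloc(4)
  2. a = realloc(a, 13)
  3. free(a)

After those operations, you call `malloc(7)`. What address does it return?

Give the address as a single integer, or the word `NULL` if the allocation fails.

Answer: 0

Derivation:
Op 1: a = malloc(4) -> a = 0; heap: [0-3 ALLOC][4-30 FREE]
Op 2: a = realloc(a, 13) -> a = 0; heap: [0-12 ALLOC][13-30 FREE]
Op 3: free(a) -> (freed a); heap: [0-30 FREE]
malloc(7): first-fit scan over [0-30 FREE] -> 0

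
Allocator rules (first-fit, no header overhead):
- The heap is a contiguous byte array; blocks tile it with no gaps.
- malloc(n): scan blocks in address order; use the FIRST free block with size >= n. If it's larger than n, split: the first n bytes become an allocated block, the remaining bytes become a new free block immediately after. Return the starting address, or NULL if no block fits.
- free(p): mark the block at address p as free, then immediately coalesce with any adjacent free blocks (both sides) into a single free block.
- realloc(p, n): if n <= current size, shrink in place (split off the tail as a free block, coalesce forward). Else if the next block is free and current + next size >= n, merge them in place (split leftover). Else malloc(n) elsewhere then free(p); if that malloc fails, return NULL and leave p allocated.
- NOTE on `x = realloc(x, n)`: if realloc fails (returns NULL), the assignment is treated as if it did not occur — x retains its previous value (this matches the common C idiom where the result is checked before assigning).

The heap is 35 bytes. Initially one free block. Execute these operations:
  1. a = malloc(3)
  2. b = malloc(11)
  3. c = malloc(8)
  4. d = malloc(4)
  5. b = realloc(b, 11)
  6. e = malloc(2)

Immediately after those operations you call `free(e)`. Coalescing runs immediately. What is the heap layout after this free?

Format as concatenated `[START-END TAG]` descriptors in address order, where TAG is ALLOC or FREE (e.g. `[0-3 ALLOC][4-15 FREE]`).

Answer: [0-2 ALLOC][3-13 ALLOC][14-21 ALLOC][22-25 ALLOC][26-34 FREE]

Derivation:
Op 1: a = malloc(3) -> a = 0; heap: [0-2 ALLOC][3-34 FREE]
Op 2: b = malloc(11) -> b = 3; heap: [0-2 ALLOC][3-13 ALLOC][14-34 FREE]
Op 3: c = malloc(8) -> c = 14; heap: [0-2 ALLOC][3-13 ALLOC][14-21 ALLOC][22-34 FREE]
Op 4: d = malloc(4) -> d = 22; heap: [0-2 ALLOC][3-13 ALLOC][14-21 ALLOC][22-25 ALLOC][26-34 FREE]
Op 5: b = realloc(b, 11) -> b = 3; heap: [0-2 ALLOC][3-13 ALLOC][14-21 ALLOC][22-25 ALLOC][26-34 FREE]
Op 6: e = malloc(2) -> e = 26; heap: [0-2 ALLOC][3-13 ALLOC][14-21 ALLOC][22-25 ALLOC][26-27 ALLOC][28-34 FREE]
free(e): e = 26 -> block [26-27 ALLOC]; mark free, coalesce with adjacent free neighbors -> [0-2 ALLOC][3-13 ALLOC][14-21 ALLOC][22-25 ALLOC][26-34 FREE]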